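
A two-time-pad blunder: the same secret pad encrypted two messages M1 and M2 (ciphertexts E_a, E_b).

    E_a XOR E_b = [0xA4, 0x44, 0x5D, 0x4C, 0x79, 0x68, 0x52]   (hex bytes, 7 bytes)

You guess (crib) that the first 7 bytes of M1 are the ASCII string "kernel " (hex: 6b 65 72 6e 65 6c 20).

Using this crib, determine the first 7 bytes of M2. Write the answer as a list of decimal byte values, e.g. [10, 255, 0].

[207, 33, 47, 34, 28, 4, 114]

Since E_a ⊕ E_b = M1 ⊕ M2, XORing with the guessed M1 bytes yields the corresponding M2 bytes: M2 = (E_a ⊕ E_b) ⊕ M1.
byte 0: a4 ⊕ 6b = cf
byte 1: 44 ⊕ 65 = 21
byte 2: 5d ⊕ 72 = 2f
byte 3: 4c ⊕ 6e = 22
byte 4: 79 ⊕ 65 = 1c
byte 5: 68 ⊕ 6c = 04
byte 6: 52 ⊕ 20 = 72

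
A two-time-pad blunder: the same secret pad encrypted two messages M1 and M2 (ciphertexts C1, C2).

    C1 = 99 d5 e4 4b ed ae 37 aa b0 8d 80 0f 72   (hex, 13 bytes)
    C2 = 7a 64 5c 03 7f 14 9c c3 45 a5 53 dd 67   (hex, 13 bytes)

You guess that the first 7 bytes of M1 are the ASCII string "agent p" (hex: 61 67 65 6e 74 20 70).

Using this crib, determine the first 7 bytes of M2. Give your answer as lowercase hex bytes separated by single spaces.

82 d6 dd 26 e6 9a db

First, C1 ⊕ C2 = (M1 ⊕ K) ⊕ (M2 ⊕ K) = M1 ⊕ M2, so the key drops out. Then M2 = (M1 ⊕ M2) ⊕ M1 over the first 7 bytes.
byte 0: (99 ⊕ 7a) ⊕ 61 = e3 ⊕ 61 = 82
byte 1: (d5 ⊕ 64) ⊕ 67 = b1 ⊕ 67 = d6
byte 2: (e4 ⊕ 5c) ⊕ 65 = b8 ⊕ 65 = dd
byte 3: (4b ⊕ 03) ⊕ 6e = 48 ⊕ 6e = 26
byte 4: (ed ⊕ 7f) ⊕ 74 = 92 ⊕ 74 = e6
byte 5: (ae ⊕ 14) ⊕ 20 = ba ⊕ 20 = 9a
byte 6: (37 ⊕ 9c) ⊕ 70 = ab ⊕ 70 = db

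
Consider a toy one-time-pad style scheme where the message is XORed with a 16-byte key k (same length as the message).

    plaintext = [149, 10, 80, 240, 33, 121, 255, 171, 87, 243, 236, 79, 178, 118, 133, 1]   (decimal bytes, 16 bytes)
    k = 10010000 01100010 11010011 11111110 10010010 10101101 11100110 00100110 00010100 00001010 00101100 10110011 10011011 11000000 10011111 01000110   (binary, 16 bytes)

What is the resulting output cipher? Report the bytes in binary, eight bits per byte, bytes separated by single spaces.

00000101 01101000 10000011 00001110 10110011 11010100 00011001 10001101 01000011 11111001 11000000 11111100 00101001 10110110 00011010 01000111

XOR is its own inverse, so applying the key byte-wise gives the result directly.
byte 0: 95 ⊕ 90 = 05
byte 1: 0a ⊕ 62 = 68
byte 2: 50 ⊕ d3 = 83
byte 3: f0 ⊕ fe = 0e
byte 4: 21 ⊕ 92 = b3
byte 5: 79 ⊕ ad = d4
byte 6: ff ⊕ e6 = 19
byte 7: ab ⊕ 26 = 8d
byte 8: 57 ⊕ 14 = 43
byte 9: f3 ⊕ 0a = f9
byte 10: ec ⊕ 2c = c0
byte 11: 4f ⊕ b3 = fc
byte 12: b2 ⊕ 9b = 29
byte 13: 76 ⊕ c0 = b6
byte 14: 85 ⊕ 9f = 1a
byte 15: 01 ⊕ 46 = 47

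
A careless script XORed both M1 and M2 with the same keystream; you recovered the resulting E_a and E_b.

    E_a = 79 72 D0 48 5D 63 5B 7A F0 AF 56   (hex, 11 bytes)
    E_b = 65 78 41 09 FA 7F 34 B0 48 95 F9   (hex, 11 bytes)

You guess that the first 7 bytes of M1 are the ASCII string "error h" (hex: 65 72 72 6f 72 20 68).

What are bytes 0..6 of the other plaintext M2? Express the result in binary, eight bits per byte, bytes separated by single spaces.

01111001 01111000 11100011 00101110 11010101 00111100 00000111

First, E_a ⊕ E_b = (M1 ⊕ K) ⊕ (M2 ⊕ K) = M1 ⊕ M2, so the key drops out. Then M2 = (M1 ⊕ M2) ⊕ M1 over the first 7 bytes.
byte 0: (79 XOR 65) XOR 65 = 1c XOR 65 = 79
byte 1: (72 XOR 78) XOR 72 = 0a XOR 72 = 78
byte 2: (d0 XOR 41) XOR 72 = 91 XOR 72 = e3
byte 3: (48 XOR 09) XOR 6f = 41 XOR 6f = 2e
byte 4: (5d XOR fa) XOR 72 = a7 XOR 72 = d5
byte 5: (63 XOR 7f) XOR 20 = 1c XOR 20 = 3c
byte 6: (5b XOR 34) XOR 68 = 6f XOR 68 = 07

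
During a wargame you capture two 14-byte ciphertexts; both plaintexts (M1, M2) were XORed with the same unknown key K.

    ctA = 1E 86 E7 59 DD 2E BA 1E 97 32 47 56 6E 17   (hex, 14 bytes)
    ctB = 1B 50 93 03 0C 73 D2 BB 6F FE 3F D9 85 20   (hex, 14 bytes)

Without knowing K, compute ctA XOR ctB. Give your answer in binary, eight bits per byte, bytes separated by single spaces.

00000101 11010110 01110100 01011010 11010001 01011101 01101000 10100101 11111000 11001100 01111000 10001111 11101011 00110111

ctA ⊕ ctB = (M1 ⊕ K) ⊕ (M2 ⊕ K) = M1 ⊕ M2 — the shared key cancels under XOR.
1e xor 1b = 05
86 xor 50 = d6
e7 xor 93 = 74
59 xor 03 = 5a
dd xor 0c = d1
2e xor 73 = 5d
ba xor d2 = 68
1e xor bb = a5
97 xor 6f = f8
32 xor fe = cc
47 xor 3f = 78
56 xor d9 = 8f
6e xor 85 = eb
17 xor 20 = 37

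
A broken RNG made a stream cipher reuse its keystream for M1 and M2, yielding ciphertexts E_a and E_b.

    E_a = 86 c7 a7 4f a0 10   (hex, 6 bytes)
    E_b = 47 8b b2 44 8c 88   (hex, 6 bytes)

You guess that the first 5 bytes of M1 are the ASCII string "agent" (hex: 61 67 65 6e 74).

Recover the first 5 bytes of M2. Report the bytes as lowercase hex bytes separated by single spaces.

a0 2b 70 65 58

First, E_a ⊕ E_b = (M1 ⊕ K) ⊕ (M2 ⊕ K) = M1 ⊕ M2, so the key drops out. Then M2 = (M1 ⊕ M2) ⊕ M1 over the first 5 bytes.
byte 0: (86 ^ 47) ^ 61 = c1 ^ 61 = a0
byte 1: (c7 ^ 8b) ^ 67 = 4c ^ 67 = 2b
byte 2: (a7 ^ b2) ^ 65 = 15 ^ 65 = 70
byte 3: (4f ^ 44) ^ 6e = 0b ^ 6e = 65
byte 4: (a0 ^ 8c) ^ 74 = 2c ^ 74 = 58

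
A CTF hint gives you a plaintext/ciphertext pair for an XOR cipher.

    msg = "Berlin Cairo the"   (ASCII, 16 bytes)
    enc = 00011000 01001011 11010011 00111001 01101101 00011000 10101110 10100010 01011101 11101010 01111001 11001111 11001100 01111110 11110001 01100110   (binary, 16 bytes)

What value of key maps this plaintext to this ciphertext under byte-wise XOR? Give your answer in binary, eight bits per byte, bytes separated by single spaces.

01011010 00101110 10100001 01010101 00000100 01110110 10001110 11100001 00111100 10000011 00001011 10100000 11101100 00001010 10011001 00000011

Since enc = msg ⊕ key, XORing both sides with msg gives key = msg ⊕ enc.
byte 0: 42 ^ 18 = 5a
byte 1: 65 ^ 4b = 2e
byte 2: 72 ^ d3 = a1
byte 3: 6c ^ 39 = 55
byte 4: 69 ^ 6d = 04
byte 5: 6e ^ 18 = 76
byte 6: 20 ^ ae = 8e
byte 7: 43 ^ a2 = e1
byte 8: 61 ^ 5d = 3c
byte 9: 69 ^ ea = 83
byte 10: 72 ^ 79 = 0b
byte 11: 6f ^ cf = a0
byte 12: 20 ^ cc = ec
byte 13: 74 ^ 7e = 0a
byte 14: 68 ^ f1 = 99
byte 15: 65 ^ 66 = 03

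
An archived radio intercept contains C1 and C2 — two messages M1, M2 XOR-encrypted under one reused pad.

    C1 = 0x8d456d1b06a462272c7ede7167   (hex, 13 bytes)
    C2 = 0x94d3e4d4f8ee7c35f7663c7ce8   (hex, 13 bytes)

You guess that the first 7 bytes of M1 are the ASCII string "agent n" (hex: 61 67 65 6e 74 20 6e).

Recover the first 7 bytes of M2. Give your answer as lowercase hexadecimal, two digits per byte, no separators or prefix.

First, C1 ⊕ C2 = (M1 ⊕ K) ⊕ (M2 ⊕ K) = M1 ⊕ M2, so the key drops out. Then M2 = (M1 ⊕ M2) ⊕ M1 over the first 7 bytes.
byte 0: (8d XOR 94) XOR 61 = 19 XOR 61 = 78
byte 1: (45 XOR d3) XOR 67 = 96 XOR 67 = f1
byte 2: (6d XOR e4) XOR 65 = 89 XOR 65 = ec
byte 3: (1b XOR d4) XOR 6e = cf XOR 6e = a1
byte 4: (06 XOR f8) XOR 74 = fe XOR 74 = 8a
byte 5: (a4 XOR ee) XOR 20 = 4a XOR 20 = 6a
byte 6: (62 XOR 7c) XOR 6e = 1e XOR 6e = 70

78f1eca18a6a70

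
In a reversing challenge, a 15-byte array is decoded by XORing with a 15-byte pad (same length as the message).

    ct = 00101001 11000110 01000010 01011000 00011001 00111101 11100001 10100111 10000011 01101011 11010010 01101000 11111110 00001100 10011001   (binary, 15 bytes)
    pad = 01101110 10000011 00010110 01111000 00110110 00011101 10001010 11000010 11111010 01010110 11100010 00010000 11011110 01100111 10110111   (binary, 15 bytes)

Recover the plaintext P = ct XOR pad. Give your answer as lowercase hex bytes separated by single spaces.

XOR is its own inverse, so applying the key byte-wise gives the result directly.
 41 XOR 110 =  71
198 XOR 131 =  69
 66 XOR  22 =  84
 88 XOR 120 =  32
 25 XOR  54 =  47
 61 XOR  29 =  32
225 XOR 138 = 107
167 XOR 194 = 101
131 XOR 250 = 121
107 XOR  86 =  61
210 XOR 226 =  48
104 XOR  16 = 120
254 XOR 222 =  32
 12 XOR 103 = 107
153 XOR 183 =  46

47 45 54 20 2f 20 6b 65 79 3d 30 78 20 6b 2e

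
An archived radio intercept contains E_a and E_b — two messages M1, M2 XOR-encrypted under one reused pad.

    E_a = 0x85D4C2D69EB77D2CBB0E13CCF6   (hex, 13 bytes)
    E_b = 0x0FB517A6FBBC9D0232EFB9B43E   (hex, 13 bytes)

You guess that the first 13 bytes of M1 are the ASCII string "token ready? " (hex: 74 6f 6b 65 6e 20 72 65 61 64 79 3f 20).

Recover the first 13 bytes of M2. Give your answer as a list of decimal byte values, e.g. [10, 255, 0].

First, E_a ⊕ E_b = (M1 ⊕ K) ⊕ (M2 ⊕ K) = M1 ⊕ M2, so the key drops out. Then M2 = (M1 ⊕ M2) ⊕ M1 over the first 13 bytes.
byte 0: (85 ^ 0f) ^ 74 = 8a ^ 74 = fe
byte 1: (d4 ^ b5) ^ 6f = 61 ^ 6f = 0e
byte 2: (c2 ^ 17) ^ 6b = d5 ^ 6b = be
byte 3: (d6 ^ a6) ^ 65 = 70 ^ 65 = 15
byte 4: (9e ^ fb) ^ 6e = 65 ^ 6e = 0b
byte 5: (b7 ^ bc) ^ 20 = 0b ^ 20 = 2b
byte 6: (7d ^ 9d) ^ 72 = e0 ^ 72 = 92
byte 7: (2c ^ 02) ^ 65 = 2e ^ 65 = 4b
byte 8: (bb ^ 32) ^ 61 = 89 ^ 61 = e8
byte 9: (0e ^ ef) ^ 64 = e1 ^ 64 = 85
byte 10: (13 ^ b9) ^ 79 = aa ^ 79 = d3
byte 11: (cc ^ b4) ^ 3f = 78 ^ 3f = 47
byte 12: (f6 ^ 3e) ^ 20 = c8 ^ 20 = e8

[254, 14, 190, 21, 11, 43, 146, 75, 232, 133, 211, 71, 232]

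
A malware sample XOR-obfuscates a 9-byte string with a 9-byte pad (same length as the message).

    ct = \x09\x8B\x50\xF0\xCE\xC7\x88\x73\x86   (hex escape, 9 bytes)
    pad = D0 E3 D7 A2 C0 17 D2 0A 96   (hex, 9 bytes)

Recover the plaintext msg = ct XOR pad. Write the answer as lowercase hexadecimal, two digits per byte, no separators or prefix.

d96887520ed05a7910

  9 xor 208 = 217
139 xor 227 = 104
 80 xor 215 = 135
240 xor 162 =  82
206 xor 192 =  14
199 xor  23 = 208
136 xor 210 =  90
115 xor  10 = 121
134 xor 150 =  16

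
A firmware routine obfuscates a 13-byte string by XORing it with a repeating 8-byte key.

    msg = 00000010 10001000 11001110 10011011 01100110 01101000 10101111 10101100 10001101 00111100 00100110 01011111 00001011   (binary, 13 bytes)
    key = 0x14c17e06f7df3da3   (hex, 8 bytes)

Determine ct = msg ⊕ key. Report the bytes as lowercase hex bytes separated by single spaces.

The 8-byte key repeats, so the effective keystream is 14 c1 7e 06 f7 df 3d a3 14 c1 7e 06 f7.
byte 0: 02 ^ 14 = 16
byte 1: 88 ^ c1 = 49
byte 2: ce ^ 7e = b0
byte 3: 9b ^ 06 = 9d
byte 4: 66 ^ f7 = 91
byte 5: 68 ^ df = b7
byte 6: af ^ 3d = 92
byte 7: ac ^ a3 = 0f
byte 8: 8d ^ 14 = 99
byte 9: 3c ^ c1 = fd
byte 10: 26 ^ 7e = 58
byte 11: 5f ^ 06 = 59
byte 12: 0b ^ f7 = fc

16 49 b0 9d 91 b7 92 0f 99 fd 58 59 fc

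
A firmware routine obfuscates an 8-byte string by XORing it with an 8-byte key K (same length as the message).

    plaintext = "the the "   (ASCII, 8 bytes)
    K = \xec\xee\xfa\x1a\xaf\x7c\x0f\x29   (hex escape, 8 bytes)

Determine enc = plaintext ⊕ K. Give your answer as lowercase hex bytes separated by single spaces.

98 86 9f 3a db 14 6a 09

XOR is its own inverse, so applying the key byte-wise gives the result directly.
byte 0: 74 ⊕ ec = 98
byte 1: 68 ⊕ ee = 86
byte 2: 65 ⊕ fa = 9f
byte 3: 20 ⊕ 1a = 3a
byte 4: 74 ⊕ af = db
byte 5: 68 ⊕ 7c = 14
byte 6: 65 ⊕ 0f = 6a
byte 7: 20 ⊕ 29 = 09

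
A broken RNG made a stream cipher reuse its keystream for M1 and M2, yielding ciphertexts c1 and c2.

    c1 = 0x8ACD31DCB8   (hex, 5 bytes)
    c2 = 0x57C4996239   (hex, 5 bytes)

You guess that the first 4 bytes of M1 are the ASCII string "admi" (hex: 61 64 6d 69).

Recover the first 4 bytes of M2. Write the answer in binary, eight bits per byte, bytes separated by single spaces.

10111100 01101101 11000101 11010111

First, c1 ⊕ c2 = (M1 ⊕ K) ⊕ (M2 ⊕ K) = M1 ⊕ M2, so the key drops out. Then M2 = (M1 ⊕ M2) ⊕ M1 over the first 4 bytes.
byte 0: (8a ⊕ 57) ⊕ 61 = dd ⊕ 61 = bc
byte 1: (cd ⊕ c4) ⊕ 64 = 09 ⊕ 64 = 6d
byte 2: (31 ⊕ 99) ⊕ 6d = a8 ⊕ 6d = c5
byte 3: (dc ⊕ 62) ⊕ 69 = be ⊕ 69 = d7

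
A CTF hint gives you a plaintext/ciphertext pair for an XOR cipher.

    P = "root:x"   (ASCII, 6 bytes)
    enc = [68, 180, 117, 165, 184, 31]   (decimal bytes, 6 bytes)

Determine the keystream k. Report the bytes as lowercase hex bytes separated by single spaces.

Since enc = P ⊕ k, XORing both sides with P gives k = P ⊕ enc.
01110010 ⊕ 01000100 = 00110110
01101111 ⊕ 10110100 = 11011011
01101111 ⊕ 01110101 = 00011010
01110100 ⊕ 10100101 = 11010001
00111010 ⊕ 10111000 = 10000010
01111000 ⊕ 00011111 = 01100111

36 db 1a d1 82 67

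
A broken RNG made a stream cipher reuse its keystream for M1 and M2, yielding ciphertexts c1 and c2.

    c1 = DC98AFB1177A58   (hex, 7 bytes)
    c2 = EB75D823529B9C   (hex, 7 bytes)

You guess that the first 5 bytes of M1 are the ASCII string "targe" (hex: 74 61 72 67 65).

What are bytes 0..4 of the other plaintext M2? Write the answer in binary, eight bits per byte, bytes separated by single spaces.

First, c1 ⊕ c2 = (M1 ⊕ K) ⊕ (M2 ⊕ K) = M1 ⊕ M2, so the key drops out. Then M2 = (M1 ⊕ M2) ⊕ M1 over the first 5 bytes.
byte 0: (dc ⊕ eb) ⊕ 74 = 37 ⊕ 74 = 43
byte 1: (98 ⊕ 75) ⊕ 61 = ed ⊕ 61 = 8c
byte 2: (af ⊕ d8) ⊕ 72 = 77 ⊕ 72 = 05
byte 3: (b1 ⊕ 23) ⊕ 67 = 92 ⊕ 67 = f5
byte 4: (17 ⊕ 52) ⊕ 65 = 45 ⊕ 65 = 20

01000011 10001100 00000101 11110101 00100000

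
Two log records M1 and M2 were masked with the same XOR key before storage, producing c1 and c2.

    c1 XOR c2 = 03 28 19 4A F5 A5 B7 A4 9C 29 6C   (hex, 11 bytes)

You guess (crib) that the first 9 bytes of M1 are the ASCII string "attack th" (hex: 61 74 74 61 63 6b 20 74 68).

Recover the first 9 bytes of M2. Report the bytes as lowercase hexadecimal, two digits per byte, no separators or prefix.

Since c1 ⊕ c2 = M1 ⊕ M2, XORing with the guessed M1 bytes yields the corresponding M2 bytes: M2 = (c1 ⊕ c2) ⊕ M1.
03 ⊕ 61 = 62
28 ⊕ 74 = 5c
19 ⊕ 74 = 6d
4a ⊕ 61 = 2b
f5 ⊕ 63 = 96
a5 ⊕ 6b = ce
b7 ⊕ 20 = 97
a4 ⊕ 74 = d0
9c ⊕ 68 = f4

625c6d2b96ce97d0f4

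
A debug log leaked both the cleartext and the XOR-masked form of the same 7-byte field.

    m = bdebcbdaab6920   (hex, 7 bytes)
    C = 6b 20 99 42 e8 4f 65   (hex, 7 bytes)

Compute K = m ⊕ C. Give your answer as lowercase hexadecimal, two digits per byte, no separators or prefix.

Since C = m ⊕ K, XORing both sides with m gives K = m ⊕ C.
byte 0: bd xor 6b = d6
byte 1: eb xor 20 = cb
byte 2: cb xor 99 = 52
byte 3: da xor 42 = 98
byte 4: ab xor e8 = 43
byte 5: 69 xor 4f = 26
byte 6: 20 xor 65 = 45

d6cb5298432645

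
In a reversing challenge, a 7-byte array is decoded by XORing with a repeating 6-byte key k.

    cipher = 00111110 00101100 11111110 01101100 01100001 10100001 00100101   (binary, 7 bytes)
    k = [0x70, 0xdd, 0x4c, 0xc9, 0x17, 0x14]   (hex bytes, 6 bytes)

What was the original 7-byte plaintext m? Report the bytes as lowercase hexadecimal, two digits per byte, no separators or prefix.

4ef1b2a576b555

The 6-byte key repeats, so the effective keystream is 70 dd 4c c9 17 14 70.
byte 0: 3e xor 70 = 4e
byte 1: 2c xor dd = f1
byte 2: fe xor 4c = b2
byte 3: 6c xor c9 = a5
byte 4: 61 xor 17 = 76
byte 5: a1 xor 14 = b5
byte 6: 25 xor 70 = 55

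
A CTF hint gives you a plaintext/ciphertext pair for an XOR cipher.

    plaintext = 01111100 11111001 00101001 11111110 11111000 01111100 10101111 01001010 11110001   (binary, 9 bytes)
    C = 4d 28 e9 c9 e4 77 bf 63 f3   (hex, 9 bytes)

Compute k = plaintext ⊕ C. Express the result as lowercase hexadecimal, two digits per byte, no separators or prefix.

Since C = plaintext ⊕ k, XORing both sides with plaintext gives k = plaintext ⊕ C.
7c xor 4d = 31
f9 xor 28 = d1
29 xor e9 = c0
fe xor c9 = 37
f8 xor e4 = 1c
7c xor 77 = 0b
af xor bf = 10
4a xor 63 = 29
f1 xor f3 = 02

31d1c0371c0b102902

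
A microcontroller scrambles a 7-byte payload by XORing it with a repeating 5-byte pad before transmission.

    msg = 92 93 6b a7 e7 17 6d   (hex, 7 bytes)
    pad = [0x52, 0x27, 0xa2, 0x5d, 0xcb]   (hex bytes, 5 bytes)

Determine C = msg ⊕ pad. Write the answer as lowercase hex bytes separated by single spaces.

c0 b4 c9 fa 2c 45 4a

The 5-byte key repeats, so the effective keystream is 52 27 a2 5d cb 52 27.
byte 0: 10010010 xor 01010010 = 11000000
byte 1: 10010011 xor 00100111 = 10110100
byte 2: 01101011 xor 10100010 = 11001001
byte 3: 10100111 xor 01011101 = 11111010
byte 4: 11100111 xor 11001011 = 00101100
byte 5: 00010111 xor 01010010 = 01000101
byte 6: 01101101 xor 00100111 = 01001010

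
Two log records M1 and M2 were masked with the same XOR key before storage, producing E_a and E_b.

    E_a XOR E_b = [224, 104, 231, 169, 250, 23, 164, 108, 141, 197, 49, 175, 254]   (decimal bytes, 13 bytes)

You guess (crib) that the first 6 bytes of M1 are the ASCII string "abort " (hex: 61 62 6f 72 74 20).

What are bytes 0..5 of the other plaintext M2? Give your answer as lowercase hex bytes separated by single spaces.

Since E_a ⊕ E_b = M1 ⊕ M2, XORing with the guessed M1 bytes yields the corresponding M2 bytes: M2 = (E_a ⊕ E_b) ⊕ M1.
e0 ^ 61 = 81
68 ^ 62 = 0a
e7 ^ 6f = 88
a9 ^ 72 = db
fa ^ 74 = 8e
17 ^ 20 = 37

81 0a 88 db 8e 37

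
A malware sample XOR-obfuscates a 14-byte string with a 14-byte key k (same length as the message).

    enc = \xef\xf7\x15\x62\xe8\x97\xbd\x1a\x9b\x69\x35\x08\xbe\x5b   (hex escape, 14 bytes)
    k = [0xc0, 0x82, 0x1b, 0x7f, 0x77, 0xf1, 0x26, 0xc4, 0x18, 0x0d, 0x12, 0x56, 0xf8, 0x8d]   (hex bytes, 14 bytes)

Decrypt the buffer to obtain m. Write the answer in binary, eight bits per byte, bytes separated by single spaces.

00101111 01110101 00001110 00011101 10011111 01100110 10011011 11011110 10000011 01100100 00100111 01011110 01000110 11010110

ef XOR c0 = 2f
f7 XOR 82 = 75
15 XOR 1b = 0e
62 XOR 7f = 1d
e8 XOR 77 = 9f
97 XOR f1 = 66
bd XOR 26 = 9b
1a XOR c4 = de
9b XOR 18 = 83
69 XOR 0d = 64
35 XOR 12 = 27
08 XOR 56 = 5e
be XOR f8 = 46
5b XOR 8d = d6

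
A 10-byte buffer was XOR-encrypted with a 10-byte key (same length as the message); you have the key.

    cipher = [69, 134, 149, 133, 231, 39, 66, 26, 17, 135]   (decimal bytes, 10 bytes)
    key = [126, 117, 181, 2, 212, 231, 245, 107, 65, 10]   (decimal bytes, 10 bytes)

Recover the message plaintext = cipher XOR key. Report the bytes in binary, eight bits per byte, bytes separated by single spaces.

00111011 11110011 00100000 10000111 00110011 11000000 10110111 01110001 01010000 10001101

byte 0: 45 XOR 7e = 3b
byte 1: 86 XOR 75 = f3
byte 2: 95 XOR b5 = 20
byte 3: 85 XOR 02 = 87
byte 4: e7 XOR d4 = 33
byte 5: 27 XOR e7 = c0
byte 6: 42 XOR f5 = b7
byte 7: 1a XOR 6b = 71
byte 8: 11 XOR 41 = 50
byte 9: 87 XOR 0a = 8d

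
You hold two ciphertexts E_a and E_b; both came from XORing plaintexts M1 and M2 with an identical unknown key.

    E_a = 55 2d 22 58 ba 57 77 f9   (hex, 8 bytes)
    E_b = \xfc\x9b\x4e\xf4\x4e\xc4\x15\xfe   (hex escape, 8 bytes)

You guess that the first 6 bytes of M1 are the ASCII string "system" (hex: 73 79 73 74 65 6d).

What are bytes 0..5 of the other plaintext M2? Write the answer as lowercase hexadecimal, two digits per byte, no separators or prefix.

First, E_a ⊕ E_b = (M1 ⊕ K) ⊕ (M2 ⊕ K) = M1 ⊕ M2, so the key drops out. Then M2 = (M1 ⊕ M2) ⊕ M1 over the first 6 bytes.
byte 0: (55 ^ fc) ^ 73 = a9 ^ 73 = da
byte 1: (2d ^ 9b) ^ 79 = b6 ^ 79 = cf
byte 2: (22 ^ 4e) ^ 73 = 6c ^ 73 = 1f
byte 3: (58 ^ f4) ^ 74 = ac ^ 74 = d8
byte 4: (ba ^ 4e) ^ 65 = f4 ^ 65 = 91
byte 5: (57 ^ c4) ^ 6d = 93 ^ 6d = fe

dacf1fd891fe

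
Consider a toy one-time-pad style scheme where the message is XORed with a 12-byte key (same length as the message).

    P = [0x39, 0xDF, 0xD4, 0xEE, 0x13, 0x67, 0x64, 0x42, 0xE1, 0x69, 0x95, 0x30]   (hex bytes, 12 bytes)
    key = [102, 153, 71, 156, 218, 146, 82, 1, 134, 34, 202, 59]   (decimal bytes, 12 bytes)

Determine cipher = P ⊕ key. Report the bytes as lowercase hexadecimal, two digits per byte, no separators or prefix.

5f469372c9f53643674b5f0b

XOR is its own inverse, so applying the key byte-wise gives the result directly.
byte 0: 39 xor 66 = 5f
byte 1: df xor 99 = 46
byte 2: d4 xor 47 = 93
byte 3: ee xor 9c = 72
byte 4: 13 xor da = c9
byte 5: 67 xor 92 = f5
byte 6: 64 xor 52 = 36
byte 7: 42 xor 01 = 43
byte 8: e1 xor 86 = 67
byte 9: 69 xor 22 = 4b
byte 10: 95 xor ca = 5f
byte 11: 30 xor 3b = 0b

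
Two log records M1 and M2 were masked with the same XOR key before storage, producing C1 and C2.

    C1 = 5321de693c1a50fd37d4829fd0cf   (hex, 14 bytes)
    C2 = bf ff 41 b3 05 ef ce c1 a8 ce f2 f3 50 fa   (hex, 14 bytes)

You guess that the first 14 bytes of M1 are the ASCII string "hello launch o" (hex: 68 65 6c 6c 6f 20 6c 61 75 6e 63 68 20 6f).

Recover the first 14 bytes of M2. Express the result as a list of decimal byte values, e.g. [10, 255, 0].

[132, 187, 243, 182, 86, 213, 242, 93, 234, 116, 19, 4, 160, 90]

First, C1 ⊕ C2 = (M1 ⊕ K) ⊕ (M2 ⊕ K) = M1 ⊕ M2, so the key drops out. Then M2 = (M1 ⊕ M2) ⊕ M1 over the first 14 bytes.
byte 0: (53 XOR bf) XOR 68 = ec XOR 68 = 84
byte 1: (21 XOR ff) XOR 65 = de XOR 65 = bb
byte 2: (de XOR 41) XOR 6c = 9f XOR 6c = f3
byte 3: (69 XOR b3) XOR 6c = da XOR 6c = b6
byte 4: (3c XOR 05) XOR 6f = 39 XOR 6f = 56
byte 5: (1a XOR ef) XOR 20 = f5 XOR 20 = d5
byte 6: (50 XOR ce) XOR 6c = 9e XOR 6c = f2
byte 7: (fd XOR c1) XOR 61 = 3c XOR 61 = 5d
byte 8: (37 XOR a8) XOR 75 = 9f XOR 75 = ea
byte 9: (d4 XOR ce) XOR 6e = 1a XOR 6e = 74
byte 10: (82 XOR f2) XOR 63 = 70 XOR 63 = 13
byte 11: (9f XOR f3) XOR 68 = 6c XOR 68 = 04
byte 12: (d0 XOR 50) XOR 20 = 80 XOR 20 = a0
byte 13: (cf XOR fa) XOR 6f = 35 XOR 6f = 5a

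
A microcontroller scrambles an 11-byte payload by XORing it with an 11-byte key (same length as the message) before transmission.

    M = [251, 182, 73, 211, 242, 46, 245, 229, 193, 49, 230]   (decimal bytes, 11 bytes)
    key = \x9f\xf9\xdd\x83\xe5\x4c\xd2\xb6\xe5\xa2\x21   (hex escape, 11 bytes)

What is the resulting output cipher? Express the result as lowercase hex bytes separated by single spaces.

byte 0: fb xor 9f = 64
byte 1: b6 xor f9 = 4f
byte 2: 49 xor dd = 94
byte 3: d3 xor 83 = 50
byte 4: f2 xor e5 = 17
byte 5: 2e xor 4c = 62
byte 6: f5 xor d2 = 27
byte 7: e5 xor b6 = 53
byte 8: c1 xor e5 = 24
byte 9: 31 xor a2 = 93
byte 10: e6 xor 21 = c7

64 4f 94 50 17 62 27 53 24 93 c7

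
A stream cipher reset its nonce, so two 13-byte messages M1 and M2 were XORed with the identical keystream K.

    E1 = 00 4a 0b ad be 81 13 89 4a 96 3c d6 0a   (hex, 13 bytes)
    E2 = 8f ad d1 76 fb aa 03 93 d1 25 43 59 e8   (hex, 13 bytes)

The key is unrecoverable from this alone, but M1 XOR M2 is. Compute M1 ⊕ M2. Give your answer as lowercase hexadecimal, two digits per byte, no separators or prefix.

E1 ⊕ E2 = (M1 ⊕ K) ⊕ (M2 ⊕ K) = M1 ⊕ M2 — the shared key cancels under XOR.
00 ⊕ 8f = 8f
4a ⊕ ad = e7
0b ⊕ d1 = da
ad ⊕ 76 = db
be ⊕ fb = 45
81 ⊕ aa = 2b
13 ⊕ 03 = 10
89 ⊕ 93 = 1a
4a ⊕ d1 = 9b
96 ⊕ 25 = b3
3c ⊕ 43 = 7f
d6 ⊕ 59 = 8f
0a ⊕ e8 = e2

8fe7dadb452b101a9bb37f8fe2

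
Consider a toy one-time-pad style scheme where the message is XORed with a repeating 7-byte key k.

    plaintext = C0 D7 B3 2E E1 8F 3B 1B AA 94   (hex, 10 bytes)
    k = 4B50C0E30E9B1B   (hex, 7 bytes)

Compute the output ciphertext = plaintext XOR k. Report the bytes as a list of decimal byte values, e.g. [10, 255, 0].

[139, 135, 115, 205, 239, 20, 32, 80, 250, 84]

The 7-byte key repeats, so the effective keystream is 4b 50 c0 e3 0e 9b 1b 4b 50 c0.
byte 0: 192 xor  75 = 139
byte 1: 215 xor  80 = 135
byte 2: 179 xor 192 = 115
byte 3:  46 xor 227 = 205
byte 4: 225 xor  14 = 239
byte 5: 143 xor 155 =  20
byte 6:  59 xor  27 =  32
byte 7:  27 xor  75 =  80
byte 8: 170 xor  80 = 250
byte 9: 148 xor 192 =  84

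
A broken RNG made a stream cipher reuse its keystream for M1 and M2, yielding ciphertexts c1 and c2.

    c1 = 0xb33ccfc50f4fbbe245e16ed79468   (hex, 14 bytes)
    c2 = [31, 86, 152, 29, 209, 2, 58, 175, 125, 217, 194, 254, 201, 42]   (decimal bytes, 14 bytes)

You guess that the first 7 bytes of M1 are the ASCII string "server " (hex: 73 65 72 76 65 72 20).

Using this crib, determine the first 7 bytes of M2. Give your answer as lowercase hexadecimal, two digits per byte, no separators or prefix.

df0f25aebb3fa1

First, c1 ⊕ c2 = (M1 ⊕ K) ⊕ (M2 ⊕ K) = M1 ⊕ M2, so the key drops out. Then M2 = (M1 ⊕ M2) ⊕ M1 over the first 7 bytes.
byte 0: (b3 ⊕ 1f) ⊕ 73 = ac ⊕ 73 = df
byte 1: (3c ⊕ 56) ⊕ 65 = 6a ⊕ 65 = 0f
byte 2: (cf ⊕ 98) ⊕ 72 = 57 ⊕ 72 = 25
byte 3: (c5 ⊕ 1d) ⊕ 76 = d8 ⊕ 76 = ae
byte 4: (0f ⊕ d1) ⊕ 65 = de ⊕ 65 = bb
byte 5: (4f ⊕ 02) ⊕ 72 = 4d ⊕ 72 = 3f
byte 6: (bb ⊕ 3a) ⊕ 20 = 81 ⊕ 20 = a1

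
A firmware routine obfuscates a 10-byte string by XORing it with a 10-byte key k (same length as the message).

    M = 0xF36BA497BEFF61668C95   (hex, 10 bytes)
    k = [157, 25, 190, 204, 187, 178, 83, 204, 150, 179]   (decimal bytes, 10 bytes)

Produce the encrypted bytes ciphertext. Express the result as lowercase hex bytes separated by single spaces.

243 xor 157 = 110
107 xor  25 = 114
164 xor 190 =  26
151 xor 204 =  91
190 xor 187 =   5
255 xor 178 =  77
 97 xor  83 =  50
102 xor 204 = 170
140 xor 150 =  26
149 xor 179 =  38

6e 72 1a 5b 05 4d 32 aa 1a 26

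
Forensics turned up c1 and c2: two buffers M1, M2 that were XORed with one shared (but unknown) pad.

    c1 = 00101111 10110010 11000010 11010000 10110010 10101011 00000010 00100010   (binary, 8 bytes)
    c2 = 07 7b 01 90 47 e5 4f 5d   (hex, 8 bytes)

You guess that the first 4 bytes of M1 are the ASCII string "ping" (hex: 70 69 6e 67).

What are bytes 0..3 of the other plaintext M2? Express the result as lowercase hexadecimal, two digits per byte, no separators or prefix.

58a0ad27

First, c1 ⊕ c2 = (M1 ⊕ K) ⊕ (M2 ⊕ K) = M1 ⊕ M2, so the key drops out. Then M2 = (M1 ⊕ M2) ⊕ M1 over the first 4 bytes.
byte 0: (2f XOR 07) XOR 70 = 28 XOR 70 = 58
byte 1: (b2 XOR 7b) XOR 69 = c9 XOR 69 = a0
byte 2: (c2 XOR 01) XOR 6e = c3 XOR 6e = ad
byte 3: (d0 XOR 90) XOR 67 = 40 XOR 67 = 27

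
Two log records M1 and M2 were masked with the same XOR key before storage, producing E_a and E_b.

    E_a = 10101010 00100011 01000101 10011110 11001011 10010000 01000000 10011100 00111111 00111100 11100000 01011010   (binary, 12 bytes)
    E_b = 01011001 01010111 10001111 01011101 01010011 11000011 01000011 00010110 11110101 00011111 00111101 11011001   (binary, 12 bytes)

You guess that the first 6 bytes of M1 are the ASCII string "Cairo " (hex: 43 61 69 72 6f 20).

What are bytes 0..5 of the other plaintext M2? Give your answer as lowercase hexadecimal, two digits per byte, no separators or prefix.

First, E_a ⊕ E_b = (M1 ⊕ K) ⊕ (M2 ⊕ K) = M1 ⊕ M2, so the key drops out. Then M2 = (M1 ⊕ M2) ⊕ M1 over the first 6 bytes.
byte 0: (aa ⊕ 59) ⊕ 43 = f3 ⊕ 43 = b0
byte 1: (23 ⊕ 57) ⊕ 61 = 74 ⊕ 61 = 15
byte 2: (45 ⊕ 8f) ⊕ 69 = ca ⊕ 69 = a3
byte 3: (9e ⊕ 5d) ⊕ 72 = c3 ⊕ 72 = b1
byte 4: (cb ⊕ 53) ⊕ 6f = 98 ⊕ 6f = f7
byte 5: (90 ⊕ c3) ⊕ 20 = 53 ⊕ 20 = 73

b015a3b1f773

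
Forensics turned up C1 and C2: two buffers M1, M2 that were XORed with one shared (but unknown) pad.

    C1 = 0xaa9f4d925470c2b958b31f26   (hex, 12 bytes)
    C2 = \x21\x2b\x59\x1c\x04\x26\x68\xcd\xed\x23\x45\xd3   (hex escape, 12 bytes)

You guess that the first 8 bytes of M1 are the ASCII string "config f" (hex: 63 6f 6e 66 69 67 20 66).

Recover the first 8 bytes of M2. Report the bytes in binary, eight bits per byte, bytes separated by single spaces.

First, C1 ⊕ C2 = (M1 ⊕ K) ⊕ (M2 ⊕ K) = M1 ⊕ M2, so the key drops out. Then M2 = (M1 ⊕ M2) ⊕ M1 over the first 8 bytes.
byte 0: (aa xor 21) xor 63 = 8b xor 63 = e8
byte 1: (9f xor 2b) xor 6f = b4 xor 6f = db
byte 2: (4d xor 59) xor 6e = 14 xor 6e = 7a
byte 3: (92 xor 1c) xor 66 = 8e xor 66 = e8
byte 4: (54 xor 04) xor 69 = 50 xor 69 = 39
byte 5: (70 xor 26) xor 67 = 56 xor 67 = 31
byte 6: (c2 xor 68) xor 20 = aa xor 20 = 8a
byte 7: (b9 xor cd) xor 66 = 74 xor 66 = 12

11101000 11011011 01111010 11101000 00111001 00110001 10001010 00010010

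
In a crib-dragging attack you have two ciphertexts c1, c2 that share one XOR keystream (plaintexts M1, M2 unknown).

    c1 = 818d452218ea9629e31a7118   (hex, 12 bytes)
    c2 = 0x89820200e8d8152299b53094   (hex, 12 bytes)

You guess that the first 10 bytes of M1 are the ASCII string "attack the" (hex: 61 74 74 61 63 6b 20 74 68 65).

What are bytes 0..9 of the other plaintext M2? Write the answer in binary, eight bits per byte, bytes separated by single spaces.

First, c1 ⊕ c2 = (M1 ⊕ K) ⊕ (M2 ⊕ K) = M1 ⊕ M2, so the key drops out. Then M2 = (M1 ⊕ M2) ⊕ M1 over the first 10 bytes.
byte 0: (81 ^ 89) ^ 61 = 08 ^ 61 = 69
byte 1: (8d ^ 82) ^ 74 = 0f ^ 74 = 7b
byte 2: (45 ^ 02) ^ 74 = 47 ^ 74 = 33
byte 3: (22 ^ 00) ^ 61 = 22 ^ 61 = 43
byte 4: (18 ^ e8) ^ 63 = f0 ^ 63 = 93
byte 5: (ea ^ d8) ^ 6b = 32 ^ 6b = 59
byte 6: (96 ^ 15) ^ 20 = 83 ^ 20 = a3
byte 7: (29 ^ 22) ^ 74 = 0b ^ 74 = 7f
byte 8: (e3 ^ 99) ^ 68 = 7a ^ 68 = 12
byte 9: (1a ^ b5) ^ 65 = af ^ 65 = ca

01101001 01111011 00110011 01000011 10010011 01011001 10100011 01111111 00010010 11001010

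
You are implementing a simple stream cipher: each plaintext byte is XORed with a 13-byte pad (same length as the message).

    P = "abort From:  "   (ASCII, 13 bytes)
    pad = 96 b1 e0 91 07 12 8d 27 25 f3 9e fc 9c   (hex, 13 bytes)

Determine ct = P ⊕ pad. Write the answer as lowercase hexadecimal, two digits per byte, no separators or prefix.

f7d38fe37332cb554a9ea4dcbc

01100001 XOR 10010110 = 11110111
01100010 XOR 10110001 = 11010011
01101111 XOR 11100000 = 10001111
01110010 XOR 10010001 = 11100011
01110100 XOR 00000111 = 01110011
00100000 XOR 00010010 = 00110010
01000110 XOR 10001101 = 11001011
01110010 XOR 00100111 = 01010101
01101111 XOR 00100101 = 01001010
01101101 XOR 11110011 = 10011110
00111010 XOR 10011110 = 10100100
00100000 XOR 11111100 = 11011100
00100000 XOR 10011100 = 10111100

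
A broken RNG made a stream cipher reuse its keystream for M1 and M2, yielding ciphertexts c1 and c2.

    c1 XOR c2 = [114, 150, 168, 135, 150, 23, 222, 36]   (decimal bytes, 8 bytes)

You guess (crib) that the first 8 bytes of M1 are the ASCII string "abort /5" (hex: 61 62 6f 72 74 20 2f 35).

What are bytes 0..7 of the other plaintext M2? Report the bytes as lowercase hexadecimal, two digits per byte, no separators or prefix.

Since c1 ⊕ c2 = M1 ⊕ M2, XORing with the guessed M1 bytes yields the corresponding M2 bytes: M2 = (c1 ⊕ c2) ⊕ M1.
114 ⊕  97 =  19
150 ⊕  98 = 244
168 ⊕ 111 = 199
135 ⊕ 114 = 245
150 ⊕ 116 = 226
 23 ⊕  32 =  55
222 ⊕  47 = 241
 36 ⊕  53 =  17

13f4c7f5e237f111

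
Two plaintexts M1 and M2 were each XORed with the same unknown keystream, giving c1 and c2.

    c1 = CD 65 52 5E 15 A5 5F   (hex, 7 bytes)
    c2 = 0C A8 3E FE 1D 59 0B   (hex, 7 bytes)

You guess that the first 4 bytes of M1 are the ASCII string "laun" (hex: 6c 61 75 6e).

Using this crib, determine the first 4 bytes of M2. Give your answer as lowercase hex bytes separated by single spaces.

First, c1 ⊕ c2 = (M1 ⊕ K) ⊕ (M2 ⊕ K) = M1 ⊕ M2, so the key drops out. Then M2 = (M1 ⊕ M2) ⊕ M1 over the first 4 bytes.
byte 0: (cd ⊕ 0c) ⊕ 6c = c1 ⊕ 6c = ad
byte 1: (65 ⊕ a8) ⊕ 61 = cd ⊕ 61 = ac
byte 2: (52 ⊕ 3e) ⊕ 75 = 6c ⊕ 75 = 19
byte 3: (5e ⊕ fe) ⊕ 6e = a0 ⊕ 6e = ce

ad ac 19 ce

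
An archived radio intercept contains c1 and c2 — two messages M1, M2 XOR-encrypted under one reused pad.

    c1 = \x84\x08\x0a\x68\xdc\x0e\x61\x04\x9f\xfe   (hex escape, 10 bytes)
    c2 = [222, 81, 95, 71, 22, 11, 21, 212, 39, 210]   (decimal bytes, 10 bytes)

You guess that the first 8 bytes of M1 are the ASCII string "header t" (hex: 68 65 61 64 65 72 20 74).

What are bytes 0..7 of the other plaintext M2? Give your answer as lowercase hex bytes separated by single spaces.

32 3c 34 4b af 77 54 a4

First, c1 ⊕ c2 = (M1 ⊕ K) ⊕ (M2 ⊕ K) = M1 ⊕ M2, so the key drops out. Then M2 = (M1 ⊕ M2) ⊕ M1 over the first 8 bytes.
byte 0: (84 xor de) xor 68 = 5a xor 68 = 32
byte 1: (08 xor 51) xor 65 = 59 xor 65 = 3c
byte 2: (0a xor 5f) xor 61 = 55 xor 61 = 34
byte 3: (68 xor 47) xor 64 = 2f xor 64 = 4b
byte 4: (dc xor 16) xor 65 = ca xor 65 = af
byte 5: (0e xor 0b) xor 72 = 05 xor 72 = 77
byte 6: (61 xor 15) xor 20 = 74 xor 20 = 54
byte 7: (04 xor d4) xor 74 = d0 xor 74 = a4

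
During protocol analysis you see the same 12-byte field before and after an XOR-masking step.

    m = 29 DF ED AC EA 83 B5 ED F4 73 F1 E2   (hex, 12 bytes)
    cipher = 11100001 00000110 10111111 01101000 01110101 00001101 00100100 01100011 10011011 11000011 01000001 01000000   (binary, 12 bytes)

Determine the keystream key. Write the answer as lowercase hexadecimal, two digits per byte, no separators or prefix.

c8d952c49f8e918e6fb0b0a2

Since cipher = m ⊕ key, XORing both sides with m gives key = m ⊕ cipher.
29 xor e1 = c8
df xor 06 = d9
ed xor bf = 52
ac xor 68 = c4
ea xor 75 = 9f
83 xor 0d = 8e
b5 xor 24 = 91
ed xor 63 = 8e
f4 xor 9b = 6f
73 xor c3 = b0
f1 xor 41 = b0
e2 xor 40 = a2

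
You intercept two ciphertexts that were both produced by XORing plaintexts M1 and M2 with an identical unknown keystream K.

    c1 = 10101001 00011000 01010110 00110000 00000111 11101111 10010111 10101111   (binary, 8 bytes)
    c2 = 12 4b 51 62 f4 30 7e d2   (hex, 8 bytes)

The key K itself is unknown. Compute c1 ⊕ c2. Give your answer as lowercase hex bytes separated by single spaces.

c1 ⊕ c2 = (M1 ⊕ K) ⊕ (M2 ⊕ K) = M1 ⊕ M2 — the shared key cancels under XOR.
a9 ⊕ 12 = bb
18 ⊕ 4b = 53
56 ⊕ 51 = 07
30 ⊕ 62 = 52
07 ⊕ f4 = f3
ef ⊕ 30 = df
97 ⊕ 7e = e9
af ⊕ d2 = 7d

bb 53 07 52 f3 df e9 7d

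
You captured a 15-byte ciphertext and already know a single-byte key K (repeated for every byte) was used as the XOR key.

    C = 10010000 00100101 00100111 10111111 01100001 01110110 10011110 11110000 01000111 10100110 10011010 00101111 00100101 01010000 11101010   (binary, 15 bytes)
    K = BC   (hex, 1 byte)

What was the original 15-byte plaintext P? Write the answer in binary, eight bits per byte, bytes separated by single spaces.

00101100 10011001 10011011 00000011 11011101 11001010 00100010 01001100 11111011 00011010 00100110 10010011 10011001 11101100 01010110

The 1-byte key repeats, so the effective keystream is bc bc bc bc bc bc bc bc bc bc bc bc bc bc bc.
byte 0: 90 XOR bc = 2c
byte 1: 25 XOR bc = 99
byte 2: 27 XOR bc = 9b
byte 3: bf XOR bc = 03
byte 4: 61 XOR bc = dd
byte 5: 76 XOR bc = ca
byte 6: 9e XOR bc = 22
byte 7: f0 XOR bc = 4c
byte 8: 47 XOR bc = fb
byte 9: a6 XOR bc = 1a
byte 10: 9a XOR bc = 26
byte 11: 2f XOR bc = 93
byte 12: 25 XOR bc = 99
byte 13: 50 XOR bc = ec
byte 14: ea XOR bc = 56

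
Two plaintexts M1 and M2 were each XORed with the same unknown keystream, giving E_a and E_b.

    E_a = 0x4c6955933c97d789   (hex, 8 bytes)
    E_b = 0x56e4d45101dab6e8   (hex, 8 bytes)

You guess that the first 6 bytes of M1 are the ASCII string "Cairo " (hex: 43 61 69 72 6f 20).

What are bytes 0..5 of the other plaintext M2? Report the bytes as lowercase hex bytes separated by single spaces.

59 ec e8 b0 52 6d

First, E_a ⊕ E_b = (M1 ⊕ K) ⊕ (M2 ⊕ K) = M1 ⊕ M2, so the key drops out. Then M2 = (M1 ⊕ M2) ⊕ M1 over the first 6 bytes.
byte 0: (4c ^ 56) ^ 43 = 1a ^ 43 = 59
byte 1: (69 ^ e4) ^ 61 = 8d ^ 61 = ec
byte 2: (55 ^ d4) ^ 69 = 81 ^ 69 = e8
byte 3: (93 ^ 51) ^ 72 = c2 ^ 72 = b0
byte 4: (3c ^ 01) ^ 6f = 3d ^ 6f = 52
byte 5: (97 ^ da) ^ 20 = 4d ^ 20 = 6d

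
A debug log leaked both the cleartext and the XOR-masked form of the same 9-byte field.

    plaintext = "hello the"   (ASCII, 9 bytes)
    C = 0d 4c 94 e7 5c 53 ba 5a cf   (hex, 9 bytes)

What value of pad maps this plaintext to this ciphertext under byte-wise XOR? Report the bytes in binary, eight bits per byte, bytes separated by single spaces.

01100101 00101001 11111000 10001011 00110011 01110011 11001110 00110010 10101010

Since C = plaintext ⊕ pad, XORing both sides with plaintext gives pad = plaintext ⊕ C.
68 ^ 0d = 65
65 ^ 4c = 29
6c ^ 94 = f8
6c ^ e7 = 8b
6f ^ 5c = 33
20 ^ 53 = 73
74 ^ ba = ce
68 ^ 5a = 32
65 ^ cf = aa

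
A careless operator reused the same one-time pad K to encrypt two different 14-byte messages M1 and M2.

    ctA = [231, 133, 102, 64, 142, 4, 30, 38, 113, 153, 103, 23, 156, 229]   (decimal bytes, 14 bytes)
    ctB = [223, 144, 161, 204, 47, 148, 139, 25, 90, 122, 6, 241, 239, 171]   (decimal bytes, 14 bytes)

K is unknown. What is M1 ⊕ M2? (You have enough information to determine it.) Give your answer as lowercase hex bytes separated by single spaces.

38 15 c7 8c a1 90 95 3f 2b e3 61 e6 73 4e

ctA ⊕ ctB = (M1 ⊕ K) ⊕ (M2 ⊕ K) = M1 ⊕ M2 — the shared key cancels under XOR.
e7 ^ df = 38
85 ^ 90 = 15
66 ^ a1 = c7
40 ^ cc = 8c
8e ^ 2f = a1
04 ^ 94 = 90
1e ^ 8b = 95
26 ^ 19 = 3f
71 ^ 5a = 2b
99 ^ 7a = e3
67 ^ 06 = 61
17 ^ f1 = e6
9c ^ ef = 73
e5 ^ ab = 4e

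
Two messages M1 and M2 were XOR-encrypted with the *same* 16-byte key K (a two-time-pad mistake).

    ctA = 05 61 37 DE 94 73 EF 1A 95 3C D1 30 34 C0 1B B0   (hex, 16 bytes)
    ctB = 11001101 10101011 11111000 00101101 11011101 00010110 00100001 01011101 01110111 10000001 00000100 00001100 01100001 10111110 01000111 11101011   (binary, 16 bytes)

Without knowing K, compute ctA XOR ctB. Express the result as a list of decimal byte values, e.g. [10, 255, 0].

ctA ⊕ ctB = (M1 ⊕ K) ⊕ (M2 ⊕ K) = M1 ⊕ M2 — the shared key cancels under XOR.
05 ^ cd = c8
61 ^ ab = ca
37 ^ f8 = cf
de ^ 2d = f3
94 ^ dd = 49
73 ^ 16 = 65
ef ^ 21 = ce
1a ^ 5d = 47
95 ^ 77 = e2
3c ^ 81 = bd
d1 ^ 04 = d5
30 ^ 0c = 3c
34 ^ 61 = 55
c0 ^ be = 7e
1b ^ 47 = 5c
b0 ^ eb = 5b

[200, 202, 207, 243, 73, 101, 206, 71, 226, 189, 213, 60, 85, 126, 92, 91]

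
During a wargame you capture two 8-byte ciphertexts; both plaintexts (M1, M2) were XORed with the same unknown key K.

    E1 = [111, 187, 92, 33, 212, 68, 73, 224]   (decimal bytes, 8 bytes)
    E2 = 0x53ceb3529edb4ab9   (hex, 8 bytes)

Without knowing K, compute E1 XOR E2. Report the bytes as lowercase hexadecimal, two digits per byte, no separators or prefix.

E1 ⊕ E2 = (M1 ⊕ K) ⊕ (M2 ⊕ K) = M1 ⊕ M2 — the shared key cancels under XOR.
6f ⊕ 53 = 3c
bb ⊕ ce = 75
5c ⊕ b3 = ef
21 ⊕ 52 = 73
d4 ⊕ 9e = 4a
44 ⊕ db = 9f
49 ⊕ 4a = 03
e0 ⊕ b9 = 59

3c75ef734a9f0359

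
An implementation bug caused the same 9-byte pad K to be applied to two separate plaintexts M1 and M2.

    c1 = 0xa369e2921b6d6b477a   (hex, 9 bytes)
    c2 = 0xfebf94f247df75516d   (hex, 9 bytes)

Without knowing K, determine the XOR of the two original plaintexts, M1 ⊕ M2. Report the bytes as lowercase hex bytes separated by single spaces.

5d d6 76 60 5c b2 1e 16 17

c1 ⊕ c2 = (M1 ⊕ K) ⊕ (M2 ⊕ K) = M1 ⊕ M2 — the shared key cancels under XOR.
a3 xor fe = 5d
69 xor bf = d6
e2 xor 94 = 76
92 xor f2 = 60
1b xor 47 = 5c
6d xor df = b2
6b xor 75 = 1e
47 xor 51 = 16
7a xor 6d = 17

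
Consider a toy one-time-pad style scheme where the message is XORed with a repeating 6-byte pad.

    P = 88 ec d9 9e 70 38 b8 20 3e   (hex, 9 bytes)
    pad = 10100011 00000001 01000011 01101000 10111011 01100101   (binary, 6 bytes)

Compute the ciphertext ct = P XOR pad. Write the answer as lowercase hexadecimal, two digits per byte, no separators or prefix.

The 6-byte key repeats, so the effective keystream is a3 01 43 68 bb 65 a3 01 43.
byte 0: 88 ⊕ a3 = 2b
byte 1: ec ⊕ 01 = ed
byte 2: d9 ⊕ 43 = 9a
byte 3: 9e ⊕ 68 = f6
byte 4: 70 ⊕ bb = cb
byte 5: 38 ⊕ 65 = 5d
byte 6: b8 ⊕ a3 = 1b
byte 7: 20 ⊕ 01 = 21
byte 8: 3e ⊕ 43 = 7d

2bed9af6cb5d1b217d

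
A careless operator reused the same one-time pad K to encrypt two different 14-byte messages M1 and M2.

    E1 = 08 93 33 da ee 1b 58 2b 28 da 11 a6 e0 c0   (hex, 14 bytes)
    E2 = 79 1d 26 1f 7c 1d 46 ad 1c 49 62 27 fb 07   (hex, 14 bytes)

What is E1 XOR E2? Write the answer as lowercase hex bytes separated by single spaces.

71 8e 15 c5 92 06 1e 86 34 93 73 81 1b c7

E1 ⊕ E2 = (M1 ⊕ K) ⊕ (M2 ⊕ K) = M1 ⊕ M2 — the shared key cancels under XOR.
08 ⊕ 79 = 71
93 ⊕ 1d = 8e
33 ⊕ 26 = 15
da ⊕ 1f = c5
ee ⊕ 7c = 92
1b ⊕ 1d = 06
58 ⊕ 46 = 1e
2b ⊕ ad = 86
28 ⊕ 1c = 34
da ⊕ 49 = 93
11 ⊕ 62 = 73
a6 ⊕ 27 = 81
e0 ⊕ fb = 1b
c0 ⊕ 07 = c7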